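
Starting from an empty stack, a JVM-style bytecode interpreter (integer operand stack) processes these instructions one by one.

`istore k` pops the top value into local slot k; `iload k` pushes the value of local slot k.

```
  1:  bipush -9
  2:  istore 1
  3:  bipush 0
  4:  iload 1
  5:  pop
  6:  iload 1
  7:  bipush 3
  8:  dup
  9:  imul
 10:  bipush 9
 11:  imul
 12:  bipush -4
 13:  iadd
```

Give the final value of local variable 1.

bipush -9 : [-9]
istore 1  : []
bipush 0  : [0]
iload 1   : [0, -9]
pop       : [0]
iload 1   : [0, -9]
bipush 3  : [0, -9, 3]
dup       : [0, -9, 3, 3]
imul      : [0, -9, 9]
bipush 9  : [0, -9, 9, 9]
imul      : [0, -9, 81]
bipush -4 : [0, -9, 81, -4]
iadd      : [0, -9, 77]

-9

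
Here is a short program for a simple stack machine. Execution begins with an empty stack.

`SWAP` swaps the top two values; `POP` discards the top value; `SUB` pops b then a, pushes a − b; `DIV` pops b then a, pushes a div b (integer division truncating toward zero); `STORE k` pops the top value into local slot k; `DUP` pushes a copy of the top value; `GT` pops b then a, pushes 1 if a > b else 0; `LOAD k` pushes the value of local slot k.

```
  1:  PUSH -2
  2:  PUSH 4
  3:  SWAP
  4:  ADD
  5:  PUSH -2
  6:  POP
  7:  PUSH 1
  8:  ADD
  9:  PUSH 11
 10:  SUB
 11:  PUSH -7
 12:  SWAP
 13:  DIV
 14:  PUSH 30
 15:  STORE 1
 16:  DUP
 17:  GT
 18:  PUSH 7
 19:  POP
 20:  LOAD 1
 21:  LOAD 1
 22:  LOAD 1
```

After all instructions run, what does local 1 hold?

30

PUSH -2 -> [-2]
PUSH 4  -> [-2, 4]
SWAP    -> [4, -2]
ADD     -> [2]
PUSH -2 -> [2, -2]
POP     -> [2]
PUSH 1  -> [2, 1]
ADD     -> [3]
PUSH 11 -> [3, 11]
SUB     -> [-8]
PUSH -7 -> [-8, -7]
SWAP    -> [-7, -8]
DIV     -> [0]
PUSH 30 -> [0, 30]
STORE 1 -> [0]
DUP     -> [0, 0]
GT      -> [0]
PUSH 7  -> [0, 7]
POP     -> [0]
LOAD 1  -> [0, 30]
LOAD 1  -> [0, 30, 30]
LOAD 1  -> [0, 30, 30, 30]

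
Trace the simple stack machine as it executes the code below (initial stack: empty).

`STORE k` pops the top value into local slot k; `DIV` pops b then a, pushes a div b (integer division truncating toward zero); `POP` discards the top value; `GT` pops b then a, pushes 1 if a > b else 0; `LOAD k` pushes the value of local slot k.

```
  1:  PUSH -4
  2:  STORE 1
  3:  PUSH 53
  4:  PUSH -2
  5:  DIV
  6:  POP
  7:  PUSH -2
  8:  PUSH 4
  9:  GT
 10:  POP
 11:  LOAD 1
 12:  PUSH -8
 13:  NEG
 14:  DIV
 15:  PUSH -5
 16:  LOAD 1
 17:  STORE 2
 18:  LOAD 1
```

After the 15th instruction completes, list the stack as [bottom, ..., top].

[0, -5]

PUSH -4  [-4]
STORE 1  []
PUSH 53  [53]
PUSH -2  [53, -2]
DIV      [-26]
POP      []
PUSH -2  [-2]
PUSH 4   [-2, 4]
GT       [0]
POP      []
LOAD 1   [-4]
PUSH -8  [-4, -8]
NEG      [-4, 8]
DIV      [0]
PUSH -5  [0, -5]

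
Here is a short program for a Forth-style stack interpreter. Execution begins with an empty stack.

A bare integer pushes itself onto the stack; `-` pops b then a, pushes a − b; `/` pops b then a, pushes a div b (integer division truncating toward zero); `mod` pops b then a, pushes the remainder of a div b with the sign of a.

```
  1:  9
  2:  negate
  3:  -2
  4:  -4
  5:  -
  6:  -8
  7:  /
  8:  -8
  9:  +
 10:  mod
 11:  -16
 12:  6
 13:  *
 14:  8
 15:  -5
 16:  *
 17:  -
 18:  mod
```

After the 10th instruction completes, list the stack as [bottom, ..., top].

[-1]

9      → [9]
negate → [-9]
-2     → [-9, -2]
-4     → [-9, -2, -4]
-      → [-9, 2]
-8     → [-9, 2, -8]
/      → [-9, 0]
-8     → [-9, 0, -8]
+      → [-9, -8]
mod    → [-1]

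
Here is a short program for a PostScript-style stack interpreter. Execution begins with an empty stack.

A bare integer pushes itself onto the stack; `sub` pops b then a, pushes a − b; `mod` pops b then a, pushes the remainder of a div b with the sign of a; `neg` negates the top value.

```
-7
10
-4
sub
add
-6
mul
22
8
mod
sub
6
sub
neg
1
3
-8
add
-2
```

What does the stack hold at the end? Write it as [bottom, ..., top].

[54, 1, -5, -2]

-7  : [-7]
10  : [-7, 10]
-4  : [-7, 10, -4]
sub : [-7, 14]
add : [7]
-6  : [7, -6]
mul : [-42]
22  : [-42, 22]
8   : [-42, 22, 8]
mod : [-42, 6]
sub : [-48]
6   : [-48, 6]
sub : [-54]
neg : [54]
1   : [54, 1]
3   : [54, 1, 3]
-8  : [54, 1, 3, -8]
add : [54, 1, -5]
-2  : [54, 1, -5, -2]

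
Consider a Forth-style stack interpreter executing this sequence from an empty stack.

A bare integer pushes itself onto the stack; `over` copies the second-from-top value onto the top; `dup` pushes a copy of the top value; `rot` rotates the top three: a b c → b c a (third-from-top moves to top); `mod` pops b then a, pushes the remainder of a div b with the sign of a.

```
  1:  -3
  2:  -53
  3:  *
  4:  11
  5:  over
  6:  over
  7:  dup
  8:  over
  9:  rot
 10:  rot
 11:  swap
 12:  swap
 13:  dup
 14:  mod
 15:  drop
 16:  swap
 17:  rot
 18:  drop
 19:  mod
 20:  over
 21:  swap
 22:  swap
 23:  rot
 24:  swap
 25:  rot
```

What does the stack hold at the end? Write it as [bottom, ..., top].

[159, 11, 11, 0]

-3   -> -3
-53  -> -3 -53
*    -> 159
11   -> 159 11
over -> 159 11 159
over -> 159 11 159 11
dup  -> 159 11 159 11 11
over -> 159 11 159 11 11 11
rot  -> 159 11 159 11 11 11
rot  -> 159 11 159 11 11 11
swap -> 159 11 159 11 11 11
swap -> 159 11 159 11 11 11
dup  -> 159 11 159 11 11 11 11
mod  -> 159 11 159 11 11 0
drop -> 159 11 159 11 11
swap -> 159 11 159 11 11
rot  -> 159 11 11 11 159
drop -> 159 11 11 11
mod  -> 159 11 0
over -> 159 11 0 11
swap -> 159 11 11 0
swap -> 159 11 0 11
rot  -> 159 0 11 11
swap -> 159 0 11 11
rot  -> 159 11 11 0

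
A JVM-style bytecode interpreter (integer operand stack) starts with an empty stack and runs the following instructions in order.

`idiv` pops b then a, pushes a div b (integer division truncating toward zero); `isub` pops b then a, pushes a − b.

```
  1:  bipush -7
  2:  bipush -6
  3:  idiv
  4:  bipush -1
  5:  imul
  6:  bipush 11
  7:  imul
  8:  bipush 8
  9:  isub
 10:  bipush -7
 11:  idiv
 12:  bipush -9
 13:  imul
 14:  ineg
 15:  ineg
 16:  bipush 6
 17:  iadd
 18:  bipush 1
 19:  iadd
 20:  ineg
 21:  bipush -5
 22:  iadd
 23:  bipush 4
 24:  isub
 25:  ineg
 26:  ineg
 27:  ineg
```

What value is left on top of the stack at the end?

-2

bipush -7 -> [-7]
bipush -6 -> [-7, -6]
idiv      -> [1]
bipush -1 -> [1, -1]
imul      -> [-1]
bipush 11 -> [-1, 11]
imul      -> [-11]
bipush 8  -> [-11, 8]
isub      -> [-19]
bipush -7 -> [-19, -7]
idiv      -> [2]
bipush -9 -> [2, -9]
imul      -> [-18]
ineg      -> [18]
ineg      -> [-18]
bipush 6  -> [-18, 6]
iadd      -> [-12]
bipush 1  -> [-12, 1]
iadd      -> [-11]
ineg      -> [11]
bipush -5 -> [11, -5]
iadd      -> [6]
bipush 4  -> [6, 4]
isub      -> [2]
ineg      -> [-2]
ineg      -> [2]
ineg      -> [-2]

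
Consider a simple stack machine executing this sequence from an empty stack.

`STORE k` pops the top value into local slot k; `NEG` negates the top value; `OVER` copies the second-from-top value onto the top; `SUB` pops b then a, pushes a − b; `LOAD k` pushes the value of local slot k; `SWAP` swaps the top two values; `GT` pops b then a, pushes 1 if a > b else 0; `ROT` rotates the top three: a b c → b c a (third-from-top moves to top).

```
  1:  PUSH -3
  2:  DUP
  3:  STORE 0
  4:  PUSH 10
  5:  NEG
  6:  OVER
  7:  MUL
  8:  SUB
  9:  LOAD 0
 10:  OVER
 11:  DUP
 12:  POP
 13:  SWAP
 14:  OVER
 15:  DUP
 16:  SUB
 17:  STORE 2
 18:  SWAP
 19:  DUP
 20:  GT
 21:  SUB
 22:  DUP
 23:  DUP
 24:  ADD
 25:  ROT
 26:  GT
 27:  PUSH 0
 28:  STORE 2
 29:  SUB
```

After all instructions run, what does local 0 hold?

-3

PUSH -3 : [-3]
DUP     : [-3, -3]
STORE 0 : [-3]
PUSH 10 : [-3, 10]
NEG     : [-3, -10]
OVER    : [-3, -10, -3]
MUL     : [-3, 30]
SUB     : [-33]
LOAD 0  : [-33, -3]
OVER    : [-33, -3, -33]
DUP     : [-33, -3, -33, -33]
POP     : [-33, -3, -33]
SWAP    : [-33, -33, -3]
OVER    : [-33, -33, -3, -33]
DUP     : [-33, -33, -3, -33, -33]
SUB     : [-33, -33, -3, 0]
STORE 2 : [-33, -33, -3]
SWAP    : [-33, -3, -33]
DUP     : [-33, -3, -33, -33]
GT      : [-33, -3, 0]
SUB     : [-33, -3]
DUP     : [-33, -3, -3]
DUP     : [-33, -3, -3, -3]
ADD     : [-33, -3, -6]
ROT     : [-3, -6, -33]
GT      : [-3, 1]
PUSH 0  : [-3, 1, 0]
STORE 2 : [-3, 1]
SUB     : [-4]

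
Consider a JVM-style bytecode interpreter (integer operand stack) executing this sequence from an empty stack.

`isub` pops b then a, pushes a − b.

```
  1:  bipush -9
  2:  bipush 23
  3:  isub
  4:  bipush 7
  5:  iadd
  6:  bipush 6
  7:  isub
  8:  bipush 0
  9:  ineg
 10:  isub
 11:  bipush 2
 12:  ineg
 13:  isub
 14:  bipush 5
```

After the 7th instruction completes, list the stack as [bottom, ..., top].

[-31]

bipush -9 : -9
bipush 23 : -9 23
isub      : -32
bipush 7  : -32 7
iadd      : -25
bipush 6  : -25 6
isub      : -31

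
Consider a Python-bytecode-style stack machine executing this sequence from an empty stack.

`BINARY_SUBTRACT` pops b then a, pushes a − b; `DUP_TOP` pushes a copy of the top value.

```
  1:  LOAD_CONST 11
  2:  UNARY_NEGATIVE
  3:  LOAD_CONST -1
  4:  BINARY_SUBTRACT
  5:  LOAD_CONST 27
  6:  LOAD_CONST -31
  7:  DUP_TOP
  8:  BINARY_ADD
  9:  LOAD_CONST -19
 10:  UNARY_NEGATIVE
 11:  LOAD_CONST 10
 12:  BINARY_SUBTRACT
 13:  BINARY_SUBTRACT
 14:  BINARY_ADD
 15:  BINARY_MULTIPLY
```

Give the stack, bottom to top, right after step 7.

[-10, 27, -31, -31]

LOAD_CONST 11   -> 11
UNARY_NEGATIVE  -> -11
LOAD_CONST -1   -> -11 -1
BINARY_SUBTRACT -> -10
LOAD_CONST 27   -> -10 27
LOAD_CONST -31  -> -10 27 -31
DUP_TOP         -> -10 27 -31 -31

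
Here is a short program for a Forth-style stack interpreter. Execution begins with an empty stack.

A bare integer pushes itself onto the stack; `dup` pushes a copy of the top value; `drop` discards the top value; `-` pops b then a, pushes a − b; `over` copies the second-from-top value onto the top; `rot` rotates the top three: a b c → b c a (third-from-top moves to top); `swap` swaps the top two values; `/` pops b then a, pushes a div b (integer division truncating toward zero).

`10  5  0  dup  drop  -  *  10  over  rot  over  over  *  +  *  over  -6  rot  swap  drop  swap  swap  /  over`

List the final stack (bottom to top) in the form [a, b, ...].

10    10
5     10 5
0     10 5 0
dup   10 5 0 0
drop  10 5 0
-     10 5
*     50
10    50 10
over  50 10 50
rot   10 50 50
over  10 50 50 50
over  10 50 50 50 50
*     10 50 50 2500
+     10 50 2550
*     10 127500
over  10 127500 10
-6    10 127500 10 -6
rot   10 10 -6 127500
swap  10 10 127500 -6
drop  10 10 127500
swap  10 127500 10
swap  10 10 127500
/     10 0
over  10 0 10

[10, 0, 10]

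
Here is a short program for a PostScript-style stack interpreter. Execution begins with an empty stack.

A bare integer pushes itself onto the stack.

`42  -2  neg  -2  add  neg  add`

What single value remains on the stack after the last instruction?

42

42  -> [42]
-2  -> [42, -2]
neg -> [42, 2]
-2  -> [42, 2, -2]
add -> [42, 0]
neg -> [42, 0]
add -> [42]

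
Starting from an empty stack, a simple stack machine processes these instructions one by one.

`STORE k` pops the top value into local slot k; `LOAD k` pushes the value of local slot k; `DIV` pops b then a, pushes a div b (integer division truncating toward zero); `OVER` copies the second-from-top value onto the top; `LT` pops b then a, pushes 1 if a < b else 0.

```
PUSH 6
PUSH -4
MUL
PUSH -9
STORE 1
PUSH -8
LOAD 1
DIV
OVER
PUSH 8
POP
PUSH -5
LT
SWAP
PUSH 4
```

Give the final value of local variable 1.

PUSH 6  -> [6]
PUSH -4 -> [6, -4]
MUL     -> [-24]
PUSH -9 -> [-24, -9]
STORE 1 -> [-24]
PUSH -8 -> [-24, -8]
LOAD 1  -> [-24, -8, -9]
DIV     -> [-24, 0]
OVER    -> [-24, 0, -24]
PUSH 8  -> [-24, 0, -24, 8]
POP     -> [-24, 0, -24]
PUSH -5 -> [-24, 0, -24, -5]
LT      -> [-24, 0, 1]
SWAP    -> [-24, 1, 0]
PUSH 4  -> [-24, 1, 0, 4]

-9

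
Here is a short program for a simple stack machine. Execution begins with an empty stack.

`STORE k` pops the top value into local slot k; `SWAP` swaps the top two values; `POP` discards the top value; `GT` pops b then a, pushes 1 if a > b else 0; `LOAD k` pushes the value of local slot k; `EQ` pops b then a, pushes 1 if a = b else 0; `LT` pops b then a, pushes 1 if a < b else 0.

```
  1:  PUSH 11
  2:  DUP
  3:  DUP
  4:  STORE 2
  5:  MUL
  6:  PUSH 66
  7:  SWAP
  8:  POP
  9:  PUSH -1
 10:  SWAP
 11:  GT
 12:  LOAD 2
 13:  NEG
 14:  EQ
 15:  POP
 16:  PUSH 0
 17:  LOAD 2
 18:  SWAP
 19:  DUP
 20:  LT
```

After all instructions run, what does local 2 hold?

PUSH 11 -> [11]
DUP     -> [11, 11]
DUP     -> [11, 11, 11]
STORE 2 -> [11, 11]
MUL     -> [121]
PUSH 66 -> [121, 66]
SWAP    -> [66, 121]
POP     -> [66]
PUSH -1 -> [66, -1]
SWAP    -> [-1, 66]
GT      -> [0]
LOAD 2  -> [0, 11]
NEG     -> [0, -11]
EQ      -> [0]
POP     -> []
PUSH 0  -> [0]
LOAD 2  -> [0, 11]
SWAP    -> [11, 0]
DUP     -> [11, 0, 0]
LT      -> [11, 0]

11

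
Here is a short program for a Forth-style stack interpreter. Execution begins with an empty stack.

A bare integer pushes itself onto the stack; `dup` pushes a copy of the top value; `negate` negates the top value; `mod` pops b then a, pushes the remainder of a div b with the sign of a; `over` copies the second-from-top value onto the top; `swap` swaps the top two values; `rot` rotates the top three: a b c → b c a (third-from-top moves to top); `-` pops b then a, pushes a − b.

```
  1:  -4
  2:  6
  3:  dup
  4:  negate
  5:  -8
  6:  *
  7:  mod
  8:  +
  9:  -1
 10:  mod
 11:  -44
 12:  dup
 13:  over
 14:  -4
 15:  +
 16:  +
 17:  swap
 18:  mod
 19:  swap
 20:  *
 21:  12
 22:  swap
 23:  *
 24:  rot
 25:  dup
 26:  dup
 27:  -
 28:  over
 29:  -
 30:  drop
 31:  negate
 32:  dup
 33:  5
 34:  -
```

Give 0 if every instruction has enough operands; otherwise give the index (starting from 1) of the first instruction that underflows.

-4     → [-4]
6      → [-4, 6]
dup    → [-4, 6, 6]
negate → [-4, 6, -6]
-8     → [-4, 6, -6, -8]
*      → [-4, 6, 48]
mod    → [-4, 6]
+      → [2]
-1     → [2, -1]
mod    → [0]
-44    → [0, -44]
dup    → [0, -44, -44]
over   → [0, -44, -44, -44]
-4     → [0, -44, -44, -44, -4]
+      → [0, -44, -44, -48]
+      → [0, -44, -92]
swap   → [0, -92, -44]
mod    → [0, -4]
swap   → [-4, 0]
*      → [0]
12     → [0, 12]
swap   → [12, 0]
*      → [0]
rot  — needs 3 operands, stack has 1 → underflow

24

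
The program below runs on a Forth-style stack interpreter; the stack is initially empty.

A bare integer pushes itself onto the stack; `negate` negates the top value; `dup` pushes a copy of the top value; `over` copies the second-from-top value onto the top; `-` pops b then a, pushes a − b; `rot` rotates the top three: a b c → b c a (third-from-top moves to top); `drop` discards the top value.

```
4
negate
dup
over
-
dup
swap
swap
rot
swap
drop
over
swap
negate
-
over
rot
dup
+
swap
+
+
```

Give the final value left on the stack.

-4

4      : 4
negate : -4
dup    : -4 -4
over   : -4 -4 -4
-      : -4 0
dup    : -4 0 0
swap   : -4 0 0
swap   : -4 0 0
rot    : 0 0 -4
swap   : 0 -4 0
drop   : 0 -4
over   : 0 -4 0
swap   : 0 0 -4
negate : 0 0 4
-      : 0 -4
over   : 0 -4 0
rot    : -4 0 0
dup    : -4 0 0 0
+      : -4 0 0
swap   : -4 0 0
+      : -4 0
+      : -4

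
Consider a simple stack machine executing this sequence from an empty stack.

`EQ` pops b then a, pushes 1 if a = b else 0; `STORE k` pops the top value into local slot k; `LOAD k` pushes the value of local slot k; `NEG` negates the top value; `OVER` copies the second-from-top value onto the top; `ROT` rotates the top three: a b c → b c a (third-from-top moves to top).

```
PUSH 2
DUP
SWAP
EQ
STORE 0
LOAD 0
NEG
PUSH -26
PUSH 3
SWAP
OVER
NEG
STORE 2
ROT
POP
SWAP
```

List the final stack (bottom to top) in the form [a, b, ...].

[-26, 3]

PUSH 2   -> [2]
DUP      -> [2, 2]
SWAP     -> [2, 2]
EQ       -> [1]
STORE 0  -> []
LOAD 0   -> [1]
NEG      -> [-1]
PUSH -26 -> [-1, -26]
PUSH 3   -> [-1, -26, 3]
SWAP     -> [-1, 3, -26]
OVER     -> [-1, 3, -26, 3]
NEG      -> [-1, 3, -26, -3]
STORE 2  -> [-1, 3, -26]
ROT      -> [3, -26, -1]
POP      -> [3, -26]
SWAP     -> [-26, 3]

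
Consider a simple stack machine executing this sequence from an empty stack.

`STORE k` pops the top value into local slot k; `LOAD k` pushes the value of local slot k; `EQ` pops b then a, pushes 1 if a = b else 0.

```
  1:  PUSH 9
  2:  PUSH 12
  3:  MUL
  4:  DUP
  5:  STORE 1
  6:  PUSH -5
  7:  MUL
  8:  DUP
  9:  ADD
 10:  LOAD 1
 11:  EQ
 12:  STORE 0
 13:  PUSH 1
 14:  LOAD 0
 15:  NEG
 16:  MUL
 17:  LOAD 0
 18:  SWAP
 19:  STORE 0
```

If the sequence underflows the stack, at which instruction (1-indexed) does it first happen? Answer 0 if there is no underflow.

0

PUSH 9   9
PUSH 12  9 12
MUL      108
DUP      108 108
STORE 1  108
PUSH -5  108 -5
MUL      -540
DUP      -540 -540
ADD      -1080
LOAD 1   -1080 108
EQ       0
STORE 0  (empty)
PUSH 1   1
LOAD 0   1 0
NEG      1 0
MUL      0
LOAD 0   0 0
SWAP     0 0
STORE 0  0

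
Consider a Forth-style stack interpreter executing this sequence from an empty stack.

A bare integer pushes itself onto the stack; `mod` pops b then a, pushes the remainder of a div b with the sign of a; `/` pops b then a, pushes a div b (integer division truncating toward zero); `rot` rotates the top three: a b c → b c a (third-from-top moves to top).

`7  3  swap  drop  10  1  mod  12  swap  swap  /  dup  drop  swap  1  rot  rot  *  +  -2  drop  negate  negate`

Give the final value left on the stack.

1

7      -> 7
3      -> 7 3
swap   -> 3 7
drop   -> 3
10     -> 3 10
1      -> 3 10 1
mod    -> 3 0
12     -> 3 0 12
swap   -> 3 12 0
swap   -> 3 0 12
/      -> 3 0
dup    -> 3 0 0
drop   -> 3 0
swap   -> 0 3
1      -> 0 3 1
rot    -> 3 1 0
rot    -> 1 0 3
*      -> 1 0
+      -> 1
-2     -> 1 -2
drop   -> 1
negate -> -1
negate -> 1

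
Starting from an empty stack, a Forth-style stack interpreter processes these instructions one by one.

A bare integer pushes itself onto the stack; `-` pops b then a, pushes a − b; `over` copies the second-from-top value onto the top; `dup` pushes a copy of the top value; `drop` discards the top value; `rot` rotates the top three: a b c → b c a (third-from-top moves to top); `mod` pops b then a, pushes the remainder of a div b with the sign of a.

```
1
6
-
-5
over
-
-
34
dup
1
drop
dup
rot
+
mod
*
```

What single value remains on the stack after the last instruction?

1    : 1
6    : 1 6
-    : -5
-5   : -5 -5
over : -5 -5 -5
-    : -5 0
-    : -5
34   : -5 34
dup  : -5 34 34
1    : -5 34 34 1
drop : -5 34 34
dup  : -5 34 34 34
rot  : -5 34 34 34
+    : -5 34 68
mod  : -5 34
*    : -170

-170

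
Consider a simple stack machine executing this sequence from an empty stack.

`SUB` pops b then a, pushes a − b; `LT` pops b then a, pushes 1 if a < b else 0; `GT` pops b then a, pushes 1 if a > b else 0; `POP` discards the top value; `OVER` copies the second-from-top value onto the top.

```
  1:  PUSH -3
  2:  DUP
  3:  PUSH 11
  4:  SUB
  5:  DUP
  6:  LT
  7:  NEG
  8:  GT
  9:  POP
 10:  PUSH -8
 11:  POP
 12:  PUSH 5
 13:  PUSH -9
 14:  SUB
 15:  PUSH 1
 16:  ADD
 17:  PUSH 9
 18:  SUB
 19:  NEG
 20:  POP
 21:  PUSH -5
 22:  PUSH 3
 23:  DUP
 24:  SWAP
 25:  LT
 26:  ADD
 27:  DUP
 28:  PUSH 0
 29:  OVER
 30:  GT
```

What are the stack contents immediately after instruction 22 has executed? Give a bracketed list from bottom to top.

PUSH -3 → -3
DUP     → -3 -3
PUSH 11 → -3 -3 11
SUB     → -3 -14
DUP     → -3 -14 -14
LT      → -3 0
NEG     → -3 0
GT      → 0
POP     → (empty)
PUSH -8 → -8
POP     → (empty)
PUSH 5  → 5
PUSH -9 → 5 -9
SUB     → 14
PUSH 1  → 14 1
ADD     → 15
PUSH 9  → 15 9
SUB     → 6
NEG     → -6
POP     → (empty)
PUSH -5 → -5
PUSH 3  → -5 3

[-5, 3]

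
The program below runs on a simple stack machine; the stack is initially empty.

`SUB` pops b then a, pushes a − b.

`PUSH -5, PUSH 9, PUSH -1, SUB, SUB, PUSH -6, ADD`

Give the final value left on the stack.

-21

PUSH -5 -> -5
PUSH 9  -> -5 9
PUSH -1 -> -5 9 -1
SUB     -> -5 10
SUB     -> -15
PUSH -6 -> -15 -6
ADD     -> -21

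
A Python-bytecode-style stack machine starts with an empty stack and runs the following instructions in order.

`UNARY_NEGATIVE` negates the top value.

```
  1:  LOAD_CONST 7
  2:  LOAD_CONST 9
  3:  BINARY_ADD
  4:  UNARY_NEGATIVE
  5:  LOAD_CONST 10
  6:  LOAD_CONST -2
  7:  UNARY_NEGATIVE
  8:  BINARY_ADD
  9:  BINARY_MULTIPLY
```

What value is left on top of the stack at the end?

-192

LOAD_CONST 7    → [7]
LOAD_CONST 9    → [7, 9]
BINARY_ADD      → [16]
UNARY_NEGATIVE  → [-16]
LOAD_CONST 10   → [-16, 10]
LOAD_CONST -2   → [-16, 10, -2]
UNARY_NEGATIVE  → [-16, 10, 2]
BINARY_ADD      → [-16, 12]
BINARY_MULTIPLY → [-192]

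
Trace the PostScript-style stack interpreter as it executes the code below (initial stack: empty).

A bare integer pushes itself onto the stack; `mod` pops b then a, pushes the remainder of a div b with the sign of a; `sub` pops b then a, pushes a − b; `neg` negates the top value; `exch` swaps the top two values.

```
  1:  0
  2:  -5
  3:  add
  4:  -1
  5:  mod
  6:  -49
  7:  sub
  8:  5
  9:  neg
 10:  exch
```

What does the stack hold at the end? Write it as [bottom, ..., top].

[-5, 49]

0     [0]
-5    [0, -5]
add   [-5]
-1    [-5, -1]
mod   [0]
-49   [0, -49]
sub   [49]
5     [49, 5]
neg   [49, -5]
exch  [-5, 49]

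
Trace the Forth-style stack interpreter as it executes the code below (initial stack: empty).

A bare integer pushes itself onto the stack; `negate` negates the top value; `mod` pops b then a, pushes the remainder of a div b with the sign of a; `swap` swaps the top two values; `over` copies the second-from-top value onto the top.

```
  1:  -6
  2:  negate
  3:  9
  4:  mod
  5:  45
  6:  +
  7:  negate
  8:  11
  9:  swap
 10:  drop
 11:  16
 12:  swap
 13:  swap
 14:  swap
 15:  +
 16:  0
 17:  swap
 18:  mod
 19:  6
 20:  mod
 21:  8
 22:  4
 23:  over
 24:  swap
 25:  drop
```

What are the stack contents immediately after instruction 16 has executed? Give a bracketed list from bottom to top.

[27, 0]

-6     → [-6]
negate → [6]
9      → [6, 9]
mod    → [6]
45     → [6, 45]
+      → [51]
negate → [-51]
11     → [-51, 11]
swap   → [11, -51]
drop   → [11]
16     → [11, 16]
swap   → [16, 11]
swap   → [11, 16]
swap   → [16, 11]
+      → [27]
0      → [27, 0]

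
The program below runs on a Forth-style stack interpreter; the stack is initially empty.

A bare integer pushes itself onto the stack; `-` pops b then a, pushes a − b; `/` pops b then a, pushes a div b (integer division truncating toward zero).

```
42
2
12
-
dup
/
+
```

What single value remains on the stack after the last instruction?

43

42  : 42
2   : 42 2
12  : 42 2 12
-   : 42 -10
dup : 42 -10 -10
/   : 42 1
+   : 43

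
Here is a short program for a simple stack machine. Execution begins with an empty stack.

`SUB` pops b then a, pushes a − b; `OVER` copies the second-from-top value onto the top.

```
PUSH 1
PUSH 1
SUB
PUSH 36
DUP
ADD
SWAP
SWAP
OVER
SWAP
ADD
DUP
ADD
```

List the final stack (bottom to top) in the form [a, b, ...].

[0, 144]

PUSH 1  : [1]
PUSH 1  : [1, 1]
SUB     : [0]
PUSH 36 : [0, 36]
DUP     : [0, 36, 36]
ADD     : [0, 72]
SWAP    : [72, 0]
SWAP    : [0, 72]
OVER    : [0, 72, 0]
SWAP    : [0, 0, 72]
ADD     : [0, 72]
DUP     : [0, 72, 72]
ADD     : [0, 144]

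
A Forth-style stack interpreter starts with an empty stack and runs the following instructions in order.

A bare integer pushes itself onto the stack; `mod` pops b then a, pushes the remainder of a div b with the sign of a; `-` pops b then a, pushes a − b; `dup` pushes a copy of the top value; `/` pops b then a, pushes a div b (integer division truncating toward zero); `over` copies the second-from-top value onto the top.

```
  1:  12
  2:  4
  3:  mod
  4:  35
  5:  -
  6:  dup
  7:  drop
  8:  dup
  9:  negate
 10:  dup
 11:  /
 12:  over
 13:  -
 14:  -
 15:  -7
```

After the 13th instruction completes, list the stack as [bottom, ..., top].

[-35, 36]

12      [12]
4       [12, 4]
mod     [0]
35      [0, 35]
-       [-35]
dup     [-35, -35]
drop    [-35]
dup     [-35, -35]
negate  [-35, 35]
dup     [-35, 35, 35]
/       [-35, 1]
over    [-35, 1, -35]
-       [-35, 36]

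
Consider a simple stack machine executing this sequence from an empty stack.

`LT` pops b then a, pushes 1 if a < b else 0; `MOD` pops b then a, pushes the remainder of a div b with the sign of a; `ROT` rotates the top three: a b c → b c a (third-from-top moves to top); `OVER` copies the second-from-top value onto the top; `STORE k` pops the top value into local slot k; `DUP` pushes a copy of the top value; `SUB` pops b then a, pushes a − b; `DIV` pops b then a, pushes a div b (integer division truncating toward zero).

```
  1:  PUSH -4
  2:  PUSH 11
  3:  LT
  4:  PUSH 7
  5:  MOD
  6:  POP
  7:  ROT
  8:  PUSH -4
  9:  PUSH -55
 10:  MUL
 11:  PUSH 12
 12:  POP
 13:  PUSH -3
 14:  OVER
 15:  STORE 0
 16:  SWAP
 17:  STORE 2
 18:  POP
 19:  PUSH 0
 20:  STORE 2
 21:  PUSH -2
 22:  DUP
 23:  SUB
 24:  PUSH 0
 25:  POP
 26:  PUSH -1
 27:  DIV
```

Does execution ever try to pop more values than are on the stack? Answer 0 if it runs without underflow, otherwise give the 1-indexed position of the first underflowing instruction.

7

PUSH -4  [-4]
PUSH 11  [-4, 11]
LT       [1]
PUSH 7   [1, 7]
MOD      [1]
POP      []
ROT  — needs 3 operands, stack has 0 → underflow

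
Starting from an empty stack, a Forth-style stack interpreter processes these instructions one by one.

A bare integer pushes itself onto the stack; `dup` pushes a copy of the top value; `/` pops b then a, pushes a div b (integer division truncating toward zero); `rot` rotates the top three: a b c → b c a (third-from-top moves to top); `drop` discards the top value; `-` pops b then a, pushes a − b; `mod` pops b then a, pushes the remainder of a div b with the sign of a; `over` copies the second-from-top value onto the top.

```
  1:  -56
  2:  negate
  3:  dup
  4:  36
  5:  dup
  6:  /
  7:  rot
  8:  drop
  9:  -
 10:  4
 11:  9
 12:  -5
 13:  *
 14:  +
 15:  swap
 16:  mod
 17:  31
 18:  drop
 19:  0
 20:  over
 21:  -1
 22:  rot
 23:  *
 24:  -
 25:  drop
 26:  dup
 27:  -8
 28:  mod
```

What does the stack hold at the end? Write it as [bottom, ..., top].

-56    → [-56]
negate → [56]
dup    → [56, 56]
36     → [56, 56, 36]
dup    → [56, 56, 36, 36]
/      → [56, 56, 1]
rot    → [56, 1, 56]
drop   → [56, 1]
-      → [55]
4      → [55, 4]
9      → [55, 4, 9]
-5     → [55, 4, 9, -5]
*      → [55, 4, -45]
+      → [55, -41]
swap   → [-41, 55]
mod    → [-41]
31     → [-41, 31]
drop   → [-41]
0      → [-41, 0]
over   → [-41, 0, -41]
-1     → [-41, 0, -41, -1]
rot    → [-41, -41, -1, 0]
*      → [-41, -41, 0]
-      → [-41, -41]
drop   → [-41]
dup    → [-41, -41]
-8     → [-41, -41, -8]
mod    → [-41, -1]

[-41, -1]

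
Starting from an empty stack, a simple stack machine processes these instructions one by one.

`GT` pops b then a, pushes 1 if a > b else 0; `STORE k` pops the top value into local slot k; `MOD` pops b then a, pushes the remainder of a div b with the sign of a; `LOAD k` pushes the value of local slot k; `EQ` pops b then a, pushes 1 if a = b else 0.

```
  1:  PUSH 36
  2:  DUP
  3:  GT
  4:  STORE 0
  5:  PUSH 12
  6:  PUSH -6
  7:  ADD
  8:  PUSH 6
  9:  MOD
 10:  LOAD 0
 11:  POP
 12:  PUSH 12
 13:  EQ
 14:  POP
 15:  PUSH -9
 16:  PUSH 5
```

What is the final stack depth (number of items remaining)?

PUSH 36 → 36
DUP     → 36 36
GT      → 0
STORE 0 → (empty)
PUSH 12 → 12
PUSH -6 → 12 -6
ADD     → 6
PUSH 6  → 6 6
MOD     → 0
LOAD 0  → 0 0
POP     → 0
PUSH 12 → 0 12
EQ      → 0
POP     → (empty)
PUSH -9 → -9
PUSH 5  → -9 5

2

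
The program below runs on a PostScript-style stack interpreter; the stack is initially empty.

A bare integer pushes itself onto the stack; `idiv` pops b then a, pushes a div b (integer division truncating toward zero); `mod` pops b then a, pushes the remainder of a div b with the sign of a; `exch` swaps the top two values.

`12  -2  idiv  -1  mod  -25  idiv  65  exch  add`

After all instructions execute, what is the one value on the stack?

65

12   → 12
-2   → 12 -2
idiv → -6
-1   → -6 -1
mod  → 0
-25  → 0 -25
idiv → 0
65   → 0 65
exch → 65 0
add  → 65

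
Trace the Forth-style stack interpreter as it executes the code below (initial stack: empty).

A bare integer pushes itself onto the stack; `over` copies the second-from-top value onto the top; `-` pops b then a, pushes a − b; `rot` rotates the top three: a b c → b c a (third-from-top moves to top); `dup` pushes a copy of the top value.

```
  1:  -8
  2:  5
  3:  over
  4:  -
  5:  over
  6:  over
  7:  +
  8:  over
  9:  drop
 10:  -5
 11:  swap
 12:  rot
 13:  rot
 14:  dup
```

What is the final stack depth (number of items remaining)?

-8   -> [-8]
5    -> [-8, 5]
over -> [-8, 5, -8]
-    -> [-8, 13]
over -> [-8, 13, -8]
over -> [-8, 13, -8, 13]
+    -> [-8, 13, 5]
over -> [-8, 13, 5, 13]
drop -> [-8, 13, 5]
-5   -> [-8, 13, 5, -5]
swap -> [-8, 13, -5, 5]
rot  -> [-8, -5, 5, 13]
rot  -> [-8, 5, 13, -5]
dup  -> [-8, 5, 13, -5, -5]

5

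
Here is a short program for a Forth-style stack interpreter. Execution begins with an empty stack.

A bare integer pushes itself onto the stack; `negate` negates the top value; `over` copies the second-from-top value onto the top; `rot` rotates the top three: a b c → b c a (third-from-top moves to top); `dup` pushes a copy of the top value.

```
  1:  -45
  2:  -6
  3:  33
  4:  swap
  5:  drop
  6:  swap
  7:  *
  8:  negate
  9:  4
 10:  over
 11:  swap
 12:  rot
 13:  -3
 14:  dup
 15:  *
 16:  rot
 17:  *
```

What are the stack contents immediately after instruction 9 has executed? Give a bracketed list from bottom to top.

[1485, 4]

-45     -45
-6      -45 -6
33      -45 -6 33
swap    -45 33 -6
drop    -45 33
swap    33 -45
*       -1485
negate  1485
4       1485 4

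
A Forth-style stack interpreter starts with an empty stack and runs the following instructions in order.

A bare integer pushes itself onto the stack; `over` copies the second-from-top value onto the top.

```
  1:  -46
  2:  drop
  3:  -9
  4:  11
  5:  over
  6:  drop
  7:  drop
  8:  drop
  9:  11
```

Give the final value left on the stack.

-46   [-46]
drop  []
-9    [-9]
11    [-9, 11]
over  [-9, 11, -9]
drop  [-9, 11]
drop  [-9]
drop  []
11    [11]

11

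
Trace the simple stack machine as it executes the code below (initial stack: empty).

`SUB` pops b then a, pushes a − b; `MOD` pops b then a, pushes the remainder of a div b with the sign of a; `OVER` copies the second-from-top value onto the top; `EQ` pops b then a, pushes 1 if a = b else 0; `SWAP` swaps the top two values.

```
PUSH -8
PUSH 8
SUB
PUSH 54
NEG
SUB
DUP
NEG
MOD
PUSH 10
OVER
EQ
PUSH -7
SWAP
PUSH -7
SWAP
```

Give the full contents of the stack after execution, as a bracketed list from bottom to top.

PUSH -8  [-8]
PUSH 8   [-8, 8]
SUB      [-16]
PUSH 54  [-16, 54]
NEG      [-16, -54]
SUB      [38]
DUP      [38, 38]
NEG      [38, -38]
MOD      [0]
PUSH 10  [0, 10]
OVER     [0, 10, 0]
EQ       [0, 0]
PUSH -7  [0, 0, -7]
SWAP     [0, -7, 0]
PUSH -7  [0, -7, 0, -7]
SWAP     [0, -7, -7, 0]

[0, -7, -7, 0]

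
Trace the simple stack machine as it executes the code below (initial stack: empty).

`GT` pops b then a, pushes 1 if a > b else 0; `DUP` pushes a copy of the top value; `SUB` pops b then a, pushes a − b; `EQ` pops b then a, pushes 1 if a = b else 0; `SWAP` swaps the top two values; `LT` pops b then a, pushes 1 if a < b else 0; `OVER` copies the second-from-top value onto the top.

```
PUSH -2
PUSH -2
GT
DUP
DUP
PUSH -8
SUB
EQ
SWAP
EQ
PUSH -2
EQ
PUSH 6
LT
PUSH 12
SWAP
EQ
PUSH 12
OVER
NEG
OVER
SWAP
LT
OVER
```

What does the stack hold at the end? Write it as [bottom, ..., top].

[0, 12, 0, 12]

PUSH -2 -> -2
PUSH -2 -> -2 -2
GT      -> 0
DUP     -> 0 0
DUP     -> 0 0 0
PUSH -8 -> 0 0 0 -8
SUB     -> 0 0 8
EQ      -> 0 0
SWAP    -> 0 0
EQ      -> 1
PUSH -2 -> 1 -2
EQ      -> 0
PUSH 6  -> 0 6
LT      -> 1
PUSH 12 -> 1 12
SWAP    -> 12 1
EQ      -> 0
PUSH 12 -> 0 12
OVER    -> 0 12 0
NEG     -> 0 12 0
OVER    -> 0 12 0 12
SWAP    -> 0 12 12 0
LT      -> 0 12 0
OVER    -> 0 12 0 12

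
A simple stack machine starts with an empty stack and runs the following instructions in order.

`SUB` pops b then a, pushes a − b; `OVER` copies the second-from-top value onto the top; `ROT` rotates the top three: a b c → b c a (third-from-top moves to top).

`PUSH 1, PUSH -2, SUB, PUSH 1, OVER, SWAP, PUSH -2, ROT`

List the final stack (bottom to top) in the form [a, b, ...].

PUSH 1   1
PUSH -2  1 -2
SUB      3
PUSH 1   3 1
OVER     3 1 3
SWAP     3 3 1
PUSH -2  3 3 1 -2
ROT      3 1 -2 3

[3, 1, -2, 3]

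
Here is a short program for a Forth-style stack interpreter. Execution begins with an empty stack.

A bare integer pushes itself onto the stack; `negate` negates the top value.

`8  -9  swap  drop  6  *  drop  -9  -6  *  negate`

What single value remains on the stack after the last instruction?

8       [8]
-9      [8, -9]
swap    [-9, 8]
drop    [-9]
6       [-9, 6]
*       [-54]
drop    []
-9      [-9]
-6      [-9, -6]
*       [54]
negate  [-54]

-54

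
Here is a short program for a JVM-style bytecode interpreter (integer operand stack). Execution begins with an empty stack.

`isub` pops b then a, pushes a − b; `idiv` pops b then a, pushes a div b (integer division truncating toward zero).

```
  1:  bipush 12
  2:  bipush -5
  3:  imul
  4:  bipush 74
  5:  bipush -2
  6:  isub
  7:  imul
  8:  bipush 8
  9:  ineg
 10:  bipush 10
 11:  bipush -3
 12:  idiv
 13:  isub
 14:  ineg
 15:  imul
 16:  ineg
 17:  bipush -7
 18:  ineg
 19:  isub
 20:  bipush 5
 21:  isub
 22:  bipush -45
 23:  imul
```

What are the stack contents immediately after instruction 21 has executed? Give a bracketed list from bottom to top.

[22788]

bipush 12  12
bipush -5  12 -5
imul       -60
bipush 74  -60 74
bipush -2  -60 74 -2
isub       -60 76
imul       -4560
bipush 8   -4560 8
ineg       -4560 -8
bipush 10  -4560 -8 10
bipush -3  -4560 -8 10 -3
idiv       -4560 -8 -3
isub       -4560 -5
ineg       -4560 5
imul       -22800
ineg       22800
bipush -7  22800 -7
ineg       22800 7
isub       22793
bipush 5   22793 5
isub       22788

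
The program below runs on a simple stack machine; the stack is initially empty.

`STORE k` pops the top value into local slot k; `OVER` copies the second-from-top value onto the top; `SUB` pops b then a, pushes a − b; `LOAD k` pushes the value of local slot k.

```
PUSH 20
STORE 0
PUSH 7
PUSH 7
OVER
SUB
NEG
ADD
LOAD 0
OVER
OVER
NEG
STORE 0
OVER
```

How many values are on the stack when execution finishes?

4

PUSH 20 -> 20
STORE 0 -> (empty)
PUSH 7  -> 7
PUSH 7  -> 7 7
OVER    -> 7 7 7
SUB     -> 7 0
NEG     -> 7 0
ADD     -> 7
LOAD 0  -> 7 20
OVER    -> 7 20 7
OVER    -> 7 20 7 20
NEG     -> 7 20 7 -20
STORE 0 -> 7 20 7
OVER    -> 7 20 7 20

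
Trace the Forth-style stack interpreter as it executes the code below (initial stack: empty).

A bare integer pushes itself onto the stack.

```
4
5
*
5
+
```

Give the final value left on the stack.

25

4  4
5  4 5
*  20
5  20 5
+  25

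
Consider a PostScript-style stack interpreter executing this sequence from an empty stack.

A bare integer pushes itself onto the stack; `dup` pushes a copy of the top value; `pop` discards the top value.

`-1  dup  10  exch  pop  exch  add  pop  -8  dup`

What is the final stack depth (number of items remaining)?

2

-1    -1
dup   -1 -1
10    -1 -1 10
exch  -1 10 -1
pop   -1 10
exch  10 -1
add   9
pop   (empty)
-8    -8
dup   -8 -8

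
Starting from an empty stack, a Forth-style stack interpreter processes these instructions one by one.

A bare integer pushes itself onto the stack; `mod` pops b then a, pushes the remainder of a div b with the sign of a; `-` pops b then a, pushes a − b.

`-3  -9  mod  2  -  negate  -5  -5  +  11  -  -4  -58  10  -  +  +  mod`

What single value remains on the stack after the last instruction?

-3      [-3]
-9      [-3, -9]
mod     [-3]
2       [-3, 2]
-       [-5]
negate  [5]
-5      [5, -5]
-5      [5, -5, -5]
+       [5, -10]
11      [5, -10, 11]
-       [5, -21]
-4      [5, -21, -4]
-58     [5, -21, -4, -58]
10      [5, -21, -4, -58, 10]
-       [5, -21, -4, -68]
+       [5, -21, -72]
+       [5, -93]
mod     [5]

5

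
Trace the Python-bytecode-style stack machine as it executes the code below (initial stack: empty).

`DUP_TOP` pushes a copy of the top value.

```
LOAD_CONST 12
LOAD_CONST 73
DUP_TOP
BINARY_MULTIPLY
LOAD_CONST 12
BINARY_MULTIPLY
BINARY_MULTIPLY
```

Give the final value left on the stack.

767376

LOAD_CONST 12   -> [12]
LOAD_CONST 73   -> [12, 73]
DUP_TOP         -> [12, 73, 73]
BINARY_MULTIPLY -> [12, 5329]
LOAD_CONST 12   -> [12, 5329, 12]
BINARY_MULTIPLY -> [12, 63948]
BINARY_MULTIPLY -> [767376]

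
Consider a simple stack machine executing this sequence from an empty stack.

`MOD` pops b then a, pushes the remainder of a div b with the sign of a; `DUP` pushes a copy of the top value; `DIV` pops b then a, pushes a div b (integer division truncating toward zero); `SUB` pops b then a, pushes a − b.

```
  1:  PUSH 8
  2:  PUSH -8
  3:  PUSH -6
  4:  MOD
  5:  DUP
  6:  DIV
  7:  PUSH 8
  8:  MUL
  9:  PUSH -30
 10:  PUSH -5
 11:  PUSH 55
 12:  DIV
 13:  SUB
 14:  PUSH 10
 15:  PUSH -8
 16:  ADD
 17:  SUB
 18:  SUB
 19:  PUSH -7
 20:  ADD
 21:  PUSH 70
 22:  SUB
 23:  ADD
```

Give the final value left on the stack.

PUSH 8    8
PUSH -8   8 -8
PUSH -6   8 -8 -6
MOD       8 -2
DUP       8 -2 -2
DIV       8 1
PUSH 8    8 1 8
MUL       8 8
PUSH -30  8 8 -30
PUSH -5   8 8 -30 -5
PUSH 55   8 8 -30 -5 55
DIV       8 8 -30 0
SUB       8 8 -30
PUSH 10   8 8 -30 10
PUSH -8   8 8 -30 10 -8
ADD       8 8 -30 2
SUB       8 8 -32
SUB       8 40
PUSH -7   8 40 -7
ADD       8 33
PUSH 70   8 33 70
SUB       8 -37
ADD       -29

-29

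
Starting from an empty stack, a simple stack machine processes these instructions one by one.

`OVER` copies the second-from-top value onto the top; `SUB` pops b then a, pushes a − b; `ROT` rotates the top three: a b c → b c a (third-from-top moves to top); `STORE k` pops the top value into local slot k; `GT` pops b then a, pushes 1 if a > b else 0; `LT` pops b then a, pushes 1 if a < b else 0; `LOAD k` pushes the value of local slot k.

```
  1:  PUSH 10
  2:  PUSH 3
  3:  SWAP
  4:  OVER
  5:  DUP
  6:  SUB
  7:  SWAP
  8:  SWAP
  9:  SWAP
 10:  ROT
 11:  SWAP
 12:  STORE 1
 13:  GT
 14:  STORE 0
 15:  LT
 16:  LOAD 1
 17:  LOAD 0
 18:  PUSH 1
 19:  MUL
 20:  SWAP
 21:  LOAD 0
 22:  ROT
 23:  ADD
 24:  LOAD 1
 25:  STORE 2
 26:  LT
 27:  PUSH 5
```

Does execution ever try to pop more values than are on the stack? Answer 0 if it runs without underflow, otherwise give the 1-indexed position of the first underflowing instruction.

15

PUSH 10 : [10]
PUSH 3  : [10, 3]
SWAP    : [3, 10]
OVER    : [3, 10, 3]
DUP     : [3, 10, 3, 3]
SUB     : [3, 10, 0]
SWAP    : [3, 0, 10]
SWAP    : [3, 10, 0]
SWAP    : [3, 0, 10]
ROT     : [0, 10, 3]
SWAP    : [0, 3, 10]
STORE 1 : [0, 3]
GT      : [0]
STORE 0 : []
LT  — needs 2 operands, stack has 0 → underflow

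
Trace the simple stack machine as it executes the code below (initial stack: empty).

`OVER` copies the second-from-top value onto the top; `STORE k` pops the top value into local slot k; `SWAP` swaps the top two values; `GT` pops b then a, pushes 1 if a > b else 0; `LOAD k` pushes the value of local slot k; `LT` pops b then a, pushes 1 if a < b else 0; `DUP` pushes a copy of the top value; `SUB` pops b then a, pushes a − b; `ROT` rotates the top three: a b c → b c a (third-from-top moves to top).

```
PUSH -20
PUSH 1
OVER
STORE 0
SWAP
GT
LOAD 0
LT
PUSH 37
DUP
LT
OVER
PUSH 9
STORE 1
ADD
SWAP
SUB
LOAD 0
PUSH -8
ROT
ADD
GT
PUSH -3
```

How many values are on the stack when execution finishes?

2

PUSH -20 : -20
PUSH 1   : -20 1
OVER     : -20 1 -20
STORE 0  : -20 1
SWAP     : 1 -20
GT       : 1
LOAD 0   : 1 -20
LT       : 0
PUSH 37  : 0 37
DUP      : 0 37 37
LT       : 0 0
OVER     : 0 0 0
PUSH 9   : 0 0 0 9
STORE 1  : 0 0 0
ADD      : 0 0
SWAP     : 0 0
SUB      : 0
LOAD 0   : 0 -20
PUSH -8  : 0 -20 -8
ROT      : -20 -8 0
ADD      : -20 -8
GT       : 0
PUSH -3  : 0 -3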